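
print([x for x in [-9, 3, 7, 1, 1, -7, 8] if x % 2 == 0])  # [8]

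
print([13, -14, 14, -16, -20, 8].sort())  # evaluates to None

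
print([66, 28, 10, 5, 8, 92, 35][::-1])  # [35, 92, 8, 5, 10, 28, 66]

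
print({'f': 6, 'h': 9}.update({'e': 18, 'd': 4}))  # None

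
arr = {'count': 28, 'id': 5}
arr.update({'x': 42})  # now {'count': 28, 'id': 5, 'x': 42}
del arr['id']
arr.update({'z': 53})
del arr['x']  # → {'count': 28, 'z': 53}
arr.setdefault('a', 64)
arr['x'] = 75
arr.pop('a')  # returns 64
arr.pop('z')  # 53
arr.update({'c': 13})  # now {'count': 28, 'x': 75, 'c': 13}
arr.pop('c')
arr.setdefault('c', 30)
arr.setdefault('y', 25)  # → 25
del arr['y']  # {'count': 28, 'x': 75, 'c': 30}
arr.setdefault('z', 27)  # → 27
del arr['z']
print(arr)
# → {'count': 28, 'x': 75, 'c': 30}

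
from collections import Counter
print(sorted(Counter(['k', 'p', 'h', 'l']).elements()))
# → ['h', 'k', 'l', 'p']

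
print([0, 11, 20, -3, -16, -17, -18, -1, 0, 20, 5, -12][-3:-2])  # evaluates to [20]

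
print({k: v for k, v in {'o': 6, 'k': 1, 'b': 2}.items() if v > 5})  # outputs {'o': 6}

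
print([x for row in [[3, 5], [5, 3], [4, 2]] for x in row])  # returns [3, 5, 5, 3, 4, 2]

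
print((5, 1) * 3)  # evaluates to (5, 1, 5, 1, 5, 1)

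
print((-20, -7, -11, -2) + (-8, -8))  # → (-20, -7, -11, -2, -8, -8)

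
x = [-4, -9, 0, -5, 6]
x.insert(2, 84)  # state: [-4, -9, 84, 0, -5, 6]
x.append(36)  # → [-4, -9, 84, 0, -5, 6, 36]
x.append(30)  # [-4, -9, 84, 0, -5, 6, 36, 30]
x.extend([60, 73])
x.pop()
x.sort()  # [-9, -5, -4, 0, 6, 30, 36, 60, 84]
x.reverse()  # [84, 60, 36, 30, 6, 0, -4, -5, -9]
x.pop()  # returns -9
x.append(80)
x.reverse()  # [80, -5, -4, 0, 6, 30, 36, 60, 84]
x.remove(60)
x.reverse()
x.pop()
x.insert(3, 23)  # [84, 36, 30, 23, 6, 0, -4, -5]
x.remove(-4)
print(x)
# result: [84, 36, 30, 23, 6, 0, -5]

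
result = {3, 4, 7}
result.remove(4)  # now {3, 7}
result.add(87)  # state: {3, 7, 87}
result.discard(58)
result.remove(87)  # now {3, 7}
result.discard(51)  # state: {3, 7}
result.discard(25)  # {3, 7}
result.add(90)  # {3, 7, 90}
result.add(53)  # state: {3, 7, 53, 90}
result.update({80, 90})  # {3, 7, 53, 80, 90}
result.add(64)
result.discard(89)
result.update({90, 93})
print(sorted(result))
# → [3, 7, 53, 64, 80, 90, 93]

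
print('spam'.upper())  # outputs SPAM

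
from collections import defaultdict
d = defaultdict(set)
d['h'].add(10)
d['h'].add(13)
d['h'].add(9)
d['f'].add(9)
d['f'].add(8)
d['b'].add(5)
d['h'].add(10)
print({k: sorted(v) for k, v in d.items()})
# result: {'h': [9, 10, 13], 'f': [8, 9], 'b': [5]}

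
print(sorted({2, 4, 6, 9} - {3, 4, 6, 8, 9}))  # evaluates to [2]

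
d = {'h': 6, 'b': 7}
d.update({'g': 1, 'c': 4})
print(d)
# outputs {'h': 6, 'b': 7, 'g': 1, 'c': 4}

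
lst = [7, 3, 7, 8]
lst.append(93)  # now [7, 3, 7, 8, 93]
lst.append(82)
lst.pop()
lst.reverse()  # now [93, 8, 7, 3, 7]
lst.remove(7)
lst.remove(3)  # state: [93, 8, 7]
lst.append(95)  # [93, 8, 7, 95]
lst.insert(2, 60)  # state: [93, 8, 60, 7, 95]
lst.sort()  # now [7, 8, 60, 93, 95]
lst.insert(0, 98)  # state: [98, 7, 8, 60, 93, 95]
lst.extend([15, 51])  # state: [98, 7, 8, 60, 93, 95, 15, 51]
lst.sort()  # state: [7, 8, 15, 51, 60, 93, 95, 98]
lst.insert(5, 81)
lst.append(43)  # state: [7, 8, 15, 51, 60, 81, 93, 95, 98, 43]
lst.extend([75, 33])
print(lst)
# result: [7, 8, 15, 51, 60, 81, 93, 95, 98, 43, 75, 33]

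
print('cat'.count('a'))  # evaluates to 1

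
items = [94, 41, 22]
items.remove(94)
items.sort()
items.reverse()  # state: [41, 22]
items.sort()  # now [22, 41]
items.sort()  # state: [22, 41]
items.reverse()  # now [41, 22]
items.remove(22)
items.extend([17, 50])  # [41, 17, 50]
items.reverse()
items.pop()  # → 41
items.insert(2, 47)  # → [50, 17, 47]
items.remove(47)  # [50, 17]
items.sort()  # [17, 50]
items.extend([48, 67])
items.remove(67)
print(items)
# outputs [17, 50, 48]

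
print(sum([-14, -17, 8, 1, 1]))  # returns -21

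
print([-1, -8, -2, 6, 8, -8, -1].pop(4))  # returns 8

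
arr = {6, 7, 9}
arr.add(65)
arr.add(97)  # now {6, 7, 9, 65, 97}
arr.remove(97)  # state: {6, 7, 9, 65}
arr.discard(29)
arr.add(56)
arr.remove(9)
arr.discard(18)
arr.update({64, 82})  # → {6, 7, 56, 64, 65, 82}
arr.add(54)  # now {6, 7, 54, 56, 64, 65, 82}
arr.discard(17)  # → {6, 7, 54, 56, 64, 65, 82}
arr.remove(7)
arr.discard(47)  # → {6, 54, 56, 64, 65, 82}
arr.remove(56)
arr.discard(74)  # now {6, 54, 64, 65, 82}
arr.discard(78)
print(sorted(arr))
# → [6, 54, 64, 65, 82]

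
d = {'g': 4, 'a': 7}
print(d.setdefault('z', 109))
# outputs 109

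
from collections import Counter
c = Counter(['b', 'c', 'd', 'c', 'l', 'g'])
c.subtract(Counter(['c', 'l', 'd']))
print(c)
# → Counter({'b': 1, 'c': 1, 'g': 1, 'd': 0, 'l': 0})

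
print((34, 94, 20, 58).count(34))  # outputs 1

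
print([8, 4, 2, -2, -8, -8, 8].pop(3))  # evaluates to -2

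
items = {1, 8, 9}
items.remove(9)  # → {1, 8}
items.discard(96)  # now {1, 8}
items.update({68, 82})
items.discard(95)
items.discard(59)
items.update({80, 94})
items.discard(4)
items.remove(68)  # {1, 8, 80, 82, 94}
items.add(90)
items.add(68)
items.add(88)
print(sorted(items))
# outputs [1, 8, 68, 80, 82, 88, 90, 94]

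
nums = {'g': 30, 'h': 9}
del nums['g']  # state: {'h': 9}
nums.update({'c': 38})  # {'h': 9, 'c': 38}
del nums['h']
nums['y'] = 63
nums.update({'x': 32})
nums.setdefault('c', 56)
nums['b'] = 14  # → {'c': 38, 'y': 63, 'x': 32, 'b': 14}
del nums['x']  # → {'c': 38, 'y': 63, 'b': 14}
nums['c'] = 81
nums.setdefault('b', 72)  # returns 14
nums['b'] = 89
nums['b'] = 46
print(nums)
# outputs {'c': 81, 'y': 63, 'b': 46}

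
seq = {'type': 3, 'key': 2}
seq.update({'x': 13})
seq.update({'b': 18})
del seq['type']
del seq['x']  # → {'key': 2, 'b': 18}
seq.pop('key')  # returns 2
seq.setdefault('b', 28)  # 18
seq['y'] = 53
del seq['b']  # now {'y': 53}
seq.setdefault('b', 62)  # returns 62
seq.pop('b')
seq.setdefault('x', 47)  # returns 47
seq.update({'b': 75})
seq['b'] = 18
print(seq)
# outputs {'y': 53, 'x': 47, 'b': 18}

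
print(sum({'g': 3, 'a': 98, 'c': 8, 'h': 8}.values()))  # 117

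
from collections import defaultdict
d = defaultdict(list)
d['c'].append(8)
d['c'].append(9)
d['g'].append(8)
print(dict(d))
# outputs {'c': [8, 9], 'g': [8]}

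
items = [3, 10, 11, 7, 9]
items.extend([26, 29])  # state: [3, 10, 11, 7, 9, 26, 29]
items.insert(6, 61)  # [3, 10, 11, 7, 9, 26, 61, 29]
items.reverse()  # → [29, 61, 26, 9, 7, 11, 10, 3]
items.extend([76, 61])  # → [29, 61, 26, 9, 7, 11, 10, 3, 76, 61]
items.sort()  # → [3, 7, 9, 10, 11, 26, 29, 61, 61, 76]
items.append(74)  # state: [3, 7, 9, 10, 11, 26, 29, 61, 61, 76, 74]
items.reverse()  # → [74, 76, 61, 61, 29, 26, 11, 10, 9, 7, 3]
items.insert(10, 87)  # [74, 76, 61, 61, 29, 26, 11, 10, 9, 7, 87, 3]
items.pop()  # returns 3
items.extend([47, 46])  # [74, 76, 61, 61, 29, 26, 11, 10, 9, 7, 87, 47, 46]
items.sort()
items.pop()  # 87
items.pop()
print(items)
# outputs [7, 9, 10, 11, 26, 29, 46, 47, 61, 61, 74]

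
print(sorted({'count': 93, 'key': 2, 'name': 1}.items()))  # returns [('count', 93), ('key', 2), ('name', 1)]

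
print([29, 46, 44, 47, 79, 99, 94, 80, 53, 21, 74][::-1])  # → [74, 21, 53, 80, 94, 99, 79, 47, 44, 46, 29]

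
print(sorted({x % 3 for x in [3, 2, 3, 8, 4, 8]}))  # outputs [0, 1, 2]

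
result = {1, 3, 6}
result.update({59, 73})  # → {1, 3, 6, 59, 73}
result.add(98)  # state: {1, 3, 6, 59, 73, 98}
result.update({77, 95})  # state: {1, 3, 6, 59, 73, 77, 95, 98}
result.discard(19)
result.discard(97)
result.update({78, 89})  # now {1, 3, 6, 59, 73, 77, 78, 89, 95, 98}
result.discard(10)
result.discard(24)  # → {1, 3, 6, 59, 73, 77, 78, 89, 95, 98}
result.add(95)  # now {1, 3, 6, 59, 73, 77, 78, 89, 95, 98}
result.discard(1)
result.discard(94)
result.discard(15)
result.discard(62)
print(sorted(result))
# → [3, 6, 59, 73, 77, 78, 89, 95, 98]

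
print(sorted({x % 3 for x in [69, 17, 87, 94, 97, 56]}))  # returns [0, 1, 2]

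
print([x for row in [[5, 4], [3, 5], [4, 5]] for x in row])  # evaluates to [5, 4, 3, 5, 4, 5]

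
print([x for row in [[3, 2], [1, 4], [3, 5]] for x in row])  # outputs [3, 2, 1, 4, 3, 5]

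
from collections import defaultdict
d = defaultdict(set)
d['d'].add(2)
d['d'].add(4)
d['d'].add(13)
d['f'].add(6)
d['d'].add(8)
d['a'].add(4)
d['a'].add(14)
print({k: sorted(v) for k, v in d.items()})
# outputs {'d': [2, 4, 8, 13], 'f': [6], 'a': [4, 14]}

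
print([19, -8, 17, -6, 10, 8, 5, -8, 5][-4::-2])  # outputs [8, -6, -8]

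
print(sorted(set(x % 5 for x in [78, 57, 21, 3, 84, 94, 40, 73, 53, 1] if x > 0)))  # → [0, 1, 2, 3, 4]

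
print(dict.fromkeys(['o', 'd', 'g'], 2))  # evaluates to {'o': 2, 'd': 2, 'g': 2}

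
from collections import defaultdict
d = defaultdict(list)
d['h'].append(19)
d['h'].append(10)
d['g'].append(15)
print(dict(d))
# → {'h': [19, 10], 'g': [15]}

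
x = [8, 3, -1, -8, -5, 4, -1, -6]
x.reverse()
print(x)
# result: [-6, -1, 4, -5, -8, -1, 3, 8]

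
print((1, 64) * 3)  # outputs (1, 64, 1, 64, 1, 64)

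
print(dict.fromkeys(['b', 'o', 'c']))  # {'b': None, 'o': None, 'c': None}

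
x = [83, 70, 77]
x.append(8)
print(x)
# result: [83, 70, 77, 8]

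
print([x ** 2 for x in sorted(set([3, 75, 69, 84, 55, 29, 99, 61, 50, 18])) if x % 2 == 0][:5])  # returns [324, 2500, 7056]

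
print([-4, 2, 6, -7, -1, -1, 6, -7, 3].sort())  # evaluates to None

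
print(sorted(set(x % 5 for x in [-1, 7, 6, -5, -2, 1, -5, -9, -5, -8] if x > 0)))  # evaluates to [1, 2]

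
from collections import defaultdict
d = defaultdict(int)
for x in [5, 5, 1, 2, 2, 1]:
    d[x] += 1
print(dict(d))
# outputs {5: 2, 1: 2, 2: 2}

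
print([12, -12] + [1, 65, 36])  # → [12, -12, 1, 65, 36]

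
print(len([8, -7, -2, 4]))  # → 4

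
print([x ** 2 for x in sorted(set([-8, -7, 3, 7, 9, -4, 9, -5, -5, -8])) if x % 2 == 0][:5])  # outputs [64, 16]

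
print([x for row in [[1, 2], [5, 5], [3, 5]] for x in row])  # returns [1, 2, 5, 5, 3, 5]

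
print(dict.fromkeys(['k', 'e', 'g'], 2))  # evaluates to {'k': 2, 'e': 2, 'g': 2}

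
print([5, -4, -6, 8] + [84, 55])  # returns [5, -4, -6, 8, 84, 55]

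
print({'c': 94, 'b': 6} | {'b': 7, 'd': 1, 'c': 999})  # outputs {'c': 999, 'b': 7, 'd': 1}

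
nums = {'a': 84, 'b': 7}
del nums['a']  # {'b': 7}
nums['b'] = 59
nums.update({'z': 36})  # {'b': 59, 'z': 36}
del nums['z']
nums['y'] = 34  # {'b': 59, 'y': 34}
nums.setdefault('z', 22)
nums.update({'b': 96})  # {'b': 96, 'y': 34, 'z': 22}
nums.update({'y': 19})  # {'b': 96, 'y': 19, 'z': 22}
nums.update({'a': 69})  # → {'b': 96, 'y': 19, 'z': 22, 'a': 69}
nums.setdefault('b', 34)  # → 96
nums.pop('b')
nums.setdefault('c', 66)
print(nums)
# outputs {'y': 19, 'z': 22, 'a': 69, 'c': 66}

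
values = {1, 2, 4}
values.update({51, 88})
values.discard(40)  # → {1, 2, 4, 51, 88}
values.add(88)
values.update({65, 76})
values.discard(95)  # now {1, 2, 4, 51, 65, 76, 88}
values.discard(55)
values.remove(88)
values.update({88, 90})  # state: {1, 2, 4, 51, 65, 76, 88, 90}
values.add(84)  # {1, 2, 4, 51, 65, 76, 84, 88, 90}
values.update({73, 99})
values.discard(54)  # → {1, 2, 4, 51, 65, 73, 76, 84, 88, 90, 99}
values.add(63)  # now {1, 2, 4, 51, 63, 65, 73, 76, 84, 88, 90, 99}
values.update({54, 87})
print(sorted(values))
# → [1, 2, 4, 51, 54, 63, 65, 73, 76, 84, 87, 88, 90, 99]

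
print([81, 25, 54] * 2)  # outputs [81, 25, 54, 81, 25, 54]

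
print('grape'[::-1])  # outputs eparg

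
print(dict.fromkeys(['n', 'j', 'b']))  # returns {'n': None, 'j': None, 'b': None}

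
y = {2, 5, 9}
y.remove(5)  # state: {2, 9}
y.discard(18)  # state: {2, 9}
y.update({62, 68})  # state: {2, 9, 62, 68}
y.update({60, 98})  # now {2, 9, 60, 62, 68, 98}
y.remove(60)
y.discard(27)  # {2, 9, 62, 68, 98}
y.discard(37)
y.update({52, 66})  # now {2, 9, 52, 62, 66, 68, 98}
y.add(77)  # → {2, 9, 52, 62, 66, 68, 77, 98}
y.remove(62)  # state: {2, 9, 52, 66, 68, 77, 98}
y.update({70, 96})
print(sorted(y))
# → [2, 9, 52, 66, 68, 70, 77, 96, 98]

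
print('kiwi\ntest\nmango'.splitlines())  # ['kiwi', 'test', 'mango']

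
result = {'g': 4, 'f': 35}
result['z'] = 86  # {'g': 4, 'f': 35, 'z': 86}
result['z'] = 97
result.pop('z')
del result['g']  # {'f': 35}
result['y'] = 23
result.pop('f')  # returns 35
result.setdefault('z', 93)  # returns 93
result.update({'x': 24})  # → {'y': 23, 'z': 93, 'x': 24}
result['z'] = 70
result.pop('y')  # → 23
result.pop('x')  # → 24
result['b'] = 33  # {'z': 70, 'b': 33}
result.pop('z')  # 70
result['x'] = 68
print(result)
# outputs {'b': 33, 'x': 68}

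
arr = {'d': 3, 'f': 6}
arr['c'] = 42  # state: {'d': 3, 'f': 6, 'c': 42}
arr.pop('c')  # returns 42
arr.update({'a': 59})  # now {'d': 3, 'f': 6, 'a': 59}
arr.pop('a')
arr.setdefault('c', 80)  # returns 80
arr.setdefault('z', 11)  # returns 11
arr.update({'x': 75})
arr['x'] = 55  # {'d': 3, 'f': 6, 'c': 80, 'z': 11, 'x': 55}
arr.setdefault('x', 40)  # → 55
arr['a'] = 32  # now {'d': 3, 'f': 6, 'c': 80, 'z': 11, 'x': 55, 'a': 32}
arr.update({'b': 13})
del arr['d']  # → {'f': 6, 'c': 80, 'z': 11, 'x': 55, 'a': 32, 'b': 13}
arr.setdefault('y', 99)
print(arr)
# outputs {'f': 6, 'c': 80, 'z': 11, 'x': 55, 'a': 32, 'b': 13, 'y': 99}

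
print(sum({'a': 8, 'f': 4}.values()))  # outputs 12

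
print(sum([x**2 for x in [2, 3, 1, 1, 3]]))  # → 24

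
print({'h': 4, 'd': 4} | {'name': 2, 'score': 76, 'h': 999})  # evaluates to {'h': 999, 'd': 4, 'name': 2, 'score': 76}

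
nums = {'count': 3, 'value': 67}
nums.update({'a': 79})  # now {'count': 3, 'value': 67, 'a': 79}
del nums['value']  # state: {'count': 3, 'a': 79}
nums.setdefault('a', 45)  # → 79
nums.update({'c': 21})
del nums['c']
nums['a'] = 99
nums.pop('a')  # 99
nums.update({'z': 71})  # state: {'count': 3, 'z': 71}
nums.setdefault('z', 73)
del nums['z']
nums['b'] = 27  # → {'count': 3, 'b': 27}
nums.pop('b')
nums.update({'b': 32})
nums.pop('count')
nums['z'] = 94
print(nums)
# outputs {'b': 32, 'z': 94}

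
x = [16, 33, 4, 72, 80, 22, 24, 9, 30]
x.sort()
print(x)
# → [4, 9, 16, 22, 24, 30, 33, 72, 80]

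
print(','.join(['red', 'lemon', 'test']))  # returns red,lemon,test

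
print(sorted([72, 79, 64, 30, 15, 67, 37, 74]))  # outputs [15, 30, 37, 64, 67, 72, 74, 79]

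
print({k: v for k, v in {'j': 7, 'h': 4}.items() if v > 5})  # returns {'j': 7}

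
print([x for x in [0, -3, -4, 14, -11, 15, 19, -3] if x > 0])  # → [14, 15, 19]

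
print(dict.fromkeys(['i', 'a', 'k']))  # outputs {'i': None, 'a': None, 'k': None}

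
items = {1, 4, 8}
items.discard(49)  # {1, 4, 8}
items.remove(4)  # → {1, 8}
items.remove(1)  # {8}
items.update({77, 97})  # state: {8, 77, 97}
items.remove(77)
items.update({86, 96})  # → {8, 86, 96, 97}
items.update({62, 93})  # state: {8, 62, 86, 93, 96, 97}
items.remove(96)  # {8, 62, 86, 93, 97}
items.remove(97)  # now {8, 62, 86, 93}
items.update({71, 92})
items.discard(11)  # {8, 62, 71, 86, 92, 93}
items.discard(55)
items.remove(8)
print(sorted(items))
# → [62, 71, 86, 92, 93]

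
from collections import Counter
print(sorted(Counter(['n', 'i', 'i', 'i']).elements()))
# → ['i', 'i', 'i', 'n']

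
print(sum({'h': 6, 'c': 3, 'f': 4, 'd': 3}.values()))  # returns 16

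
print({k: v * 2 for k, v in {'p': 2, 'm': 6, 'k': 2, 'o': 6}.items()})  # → {'p': 4, 'm': 12, 'k': 4, 'o': 12}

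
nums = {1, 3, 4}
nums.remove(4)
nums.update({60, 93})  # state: {1, 3, 60, 93}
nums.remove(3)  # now {1, 60, 93}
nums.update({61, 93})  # {1, 60, 61, 93}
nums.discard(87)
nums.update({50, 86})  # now {1, 50, 60, 61, 86, 93}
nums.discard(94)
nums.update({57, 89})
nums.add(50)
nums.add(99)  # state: {1, 50, 57, 60, 61, 86, 89, 93, 99}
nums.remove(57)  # {1, 50, 60, 61, 86, 89, 93, 99}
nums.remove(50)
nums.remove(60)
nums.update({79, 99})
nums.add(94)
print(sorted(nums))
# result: [1, 61, 79, 86, 89, 93, 94, 99]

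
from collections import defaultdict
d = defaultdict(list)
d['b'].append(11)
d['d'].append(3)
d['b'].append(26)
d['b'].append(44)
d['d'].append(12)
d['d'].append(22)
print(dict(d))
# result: {'b': [11, 26, 44], 'd': [3, 12, 22]}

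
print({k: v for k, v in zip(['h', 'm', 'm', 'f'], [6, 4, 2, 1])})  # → {'h': 6, 'm': 2, 'f': 1}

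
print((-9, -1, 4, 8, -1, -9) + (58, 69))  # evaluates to (-9, -1, 4, 8, -1, -9, 58, 69)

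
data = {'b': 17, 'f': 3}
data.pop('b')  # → 17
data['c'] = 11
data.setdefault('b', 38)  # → 38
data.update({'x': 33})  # {'f': 3, 'c': 11, 'b': 38, 'x': 33}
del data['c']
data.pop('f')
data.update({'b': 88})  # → {'b': 88, 'x': 33}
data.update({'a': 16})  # {'b': 88, 'x': 33, 'a': 16}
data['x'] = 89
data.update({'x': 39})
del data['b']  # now {'x': 39, 'a': 16}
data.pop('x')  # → 39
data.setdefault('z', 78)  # 78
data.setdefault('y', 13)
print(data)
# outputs {'a': 16, 'z': 78, 'y': 13}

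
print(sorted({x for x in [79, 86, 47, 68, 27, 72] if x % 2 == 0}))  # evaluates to [68, 72, 86]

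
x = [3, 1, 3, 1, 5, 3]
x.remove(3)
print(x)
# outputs [1, 3, 1, 5, 3]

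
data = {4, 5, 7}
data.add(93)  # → {4, 5, 7, 93}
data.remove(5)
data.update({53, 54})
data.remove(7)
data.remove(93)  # {4, 53, 54}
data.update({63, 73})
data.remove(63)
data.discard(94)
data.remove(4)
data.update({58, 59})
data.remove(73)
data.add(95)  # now {53, 54, 58, 59, 95}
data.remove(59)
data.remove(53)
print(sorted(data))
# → [54, 58, 95]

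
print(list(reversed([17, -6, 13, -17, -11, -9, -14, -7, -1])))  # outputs [-1, -7, -14, -9, -11, -17, 13, -6, 17]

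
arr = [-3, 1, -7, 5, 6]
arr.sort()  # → [-7, -3, 1, 5, 6]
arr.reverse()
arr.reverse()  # [-7, -3, 1, 5, 6]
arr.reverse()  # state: [6, 5, 1, -3, -7]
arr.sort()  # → [-7, -3, 1, 5, 6]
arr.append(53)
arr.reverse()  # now [53, 6, 5, 1, -3, -7]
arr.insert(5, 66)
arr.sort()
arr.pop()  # 66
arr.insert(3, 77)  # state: [-7, -3, 1, 77, 5, 6, 53]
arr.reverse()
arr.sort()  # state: [-7, -3, 1, 5, 6, 53, 77]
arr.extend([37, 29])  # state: [-7, -3, 1, 5, 6, 53, 77, 37, 29]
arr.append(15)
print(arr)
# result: [-7, -3, 1, 5, 6, 53, 77, 37, 29, 15]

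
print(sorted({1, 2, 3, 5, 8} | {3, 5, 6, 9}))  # [1, 2, 3, 5, 6, 8, 9]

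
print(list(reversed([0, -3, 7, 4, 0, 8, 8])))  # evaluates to [8, 8, 0, 4, 7, -3, 0]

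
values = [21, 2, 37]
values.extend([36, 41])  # [21, 2, 37, 36, 41]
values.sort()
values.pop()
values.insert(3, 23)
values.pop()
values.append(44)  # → [2, 21, 36, 23, 44]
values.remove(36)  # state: [2, 21, 23, 44]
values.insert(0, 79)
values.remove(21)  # [79, 2, 23, 44]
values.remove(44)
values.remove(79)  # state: [2, 23]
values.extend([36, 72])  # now [2, 23, 36, 72]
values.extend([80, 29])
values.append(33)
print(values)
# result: [2, 23, 36, 72, 80, 29, 33]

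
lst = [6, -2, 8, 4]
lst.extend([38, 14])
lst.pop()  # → 14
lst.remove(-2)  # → [6, 8, 4, 38]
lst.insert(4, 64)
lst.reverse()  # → [64, 38, 4, 8, 6]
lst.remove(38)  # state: [64, 4, 8, 6]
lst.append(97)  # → [64, 4, 8, 6, 97]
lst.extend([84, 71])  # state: [64, 4, 8, 6, 97, 84, 71]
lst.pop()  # 71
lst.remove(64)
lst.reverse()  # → [84, 97, 6, 8, 4]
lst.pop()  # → 4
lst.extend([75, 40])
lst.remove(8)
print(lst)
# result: [84, 97, 6, 75, 40]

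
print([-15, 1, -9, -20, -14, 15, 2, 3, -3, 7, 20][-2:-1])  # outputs [7]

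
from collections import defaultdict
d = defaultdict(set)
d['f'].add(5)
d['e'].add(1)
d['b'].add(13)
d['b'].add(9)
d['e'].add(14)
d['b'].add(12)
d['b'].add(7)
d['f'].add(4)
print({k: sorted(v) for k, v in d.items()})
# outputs {'f': [4, 5], 'e': [1, 14], 'b': [7, 9, 12, 13]}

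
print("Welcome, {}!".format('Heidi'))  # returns Welcome, Heidi!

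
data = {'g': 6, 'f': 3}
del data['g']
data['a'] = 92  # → {'f': 3, 'a': 92}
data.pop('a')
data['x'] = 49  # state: {'f': 3, 'x': 49}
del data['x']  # {'f': 3}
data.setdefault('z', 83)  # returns 83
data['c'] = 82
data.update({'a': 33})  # {'f': 3, 'z': 83, 'c': 82, 'a': 33}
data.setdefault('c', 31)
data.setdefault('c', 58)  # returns 82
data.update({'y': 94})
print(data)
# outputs {'f': 3, 'z': 83, 'c': 82, 'a': 33, 'y': 94}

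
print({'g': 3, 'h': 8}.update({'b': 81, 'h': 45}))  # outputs None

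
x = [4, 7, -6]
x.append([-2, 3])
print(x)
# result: [4, 7, -6, [-2, 3]]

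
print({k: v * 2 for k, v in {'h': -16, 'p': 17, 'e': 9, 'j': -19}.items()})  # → {'h': -32, 'p': 34, 'e': 18, 'j': -38}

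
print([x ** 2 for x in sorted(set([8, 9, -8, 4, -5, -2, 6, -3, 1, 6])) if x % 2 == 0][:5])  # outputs [64, 4, 16, 36, 64]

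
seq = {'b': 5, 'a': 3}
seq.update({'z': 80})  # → {'b': 5, 'a': 3, 'z': 80}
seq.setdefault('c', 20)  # 20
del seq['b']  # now {'a': 3, 'z': 80, 'c': 20}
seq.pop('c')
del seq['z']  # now {'a': 3}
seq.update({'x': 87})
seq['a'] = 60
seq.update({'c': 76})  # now {'a': 60, 'x': 87, 'c': 76}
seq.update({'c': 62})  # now {'a': 60, 'x': 87, 'c': 62}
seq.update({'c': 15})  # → {'a': 60, 'x': 87, 'c': 15}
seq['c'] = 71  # {'a': 60, 'x': 87, 'c': 71}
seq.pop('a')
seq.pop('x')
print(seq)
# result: {'c': 71}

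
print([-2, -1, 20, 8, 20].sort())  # None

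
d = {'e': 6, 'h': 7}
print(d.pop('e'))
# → 6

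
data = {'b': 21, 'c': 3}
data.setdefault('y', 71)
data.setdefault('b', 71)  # 21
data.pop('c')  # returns 3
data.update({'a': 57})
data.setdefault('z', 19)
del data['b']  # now {'y': 71, 'a': 57, 'z': 19}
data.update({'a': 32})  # {'y': 71, 'a': 32, 'z': 19}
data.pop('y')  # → 71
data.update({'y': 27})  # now {'a': 32, 'z': 19, 'y': 27}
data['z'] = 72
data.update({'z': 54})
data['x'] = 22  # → {'a': 32, 'z': 54, 'y': 27, 'x': 22}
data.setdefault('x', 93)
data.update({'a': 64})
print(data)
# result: {'a': 64, 'z': 54, 'y': 27, 'x': 22}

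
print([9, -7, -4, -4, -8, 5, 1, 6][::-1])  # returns [6, 1, 5, -8, -4, -4, -7, 9]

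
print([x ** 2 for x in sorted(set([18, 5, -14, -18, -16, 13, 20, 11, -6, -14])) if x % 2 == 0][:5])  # [324, 256, 196, 36, 324]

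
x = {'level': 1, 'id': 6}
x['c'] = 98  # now {'level': 1, 'id': 6, 'c': 98}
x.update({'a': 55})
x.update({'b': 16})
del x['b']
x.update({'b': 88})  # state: {'level': 1, 'id': 6, 'c': 98, 'a': 55, 'b': 88}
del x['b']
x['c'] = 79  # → {'level': 1, 'id': 6, 'c': 79, 'a': 55}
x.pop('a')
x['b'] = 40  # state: {'level': 1, 'id': 6, 'c': 79, 'b': 40}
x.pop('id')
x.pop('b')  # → 40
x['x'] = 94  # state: {'level': 1, 'c': 79, 'x': 94}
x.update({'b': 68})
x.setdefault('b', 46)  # 68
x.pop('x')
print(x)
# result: {'level': 1, 'c': 79, 'b': 68}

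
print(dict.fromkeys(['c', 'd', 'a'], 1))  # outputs {'c': 1, 'd': 1, 'a': 1}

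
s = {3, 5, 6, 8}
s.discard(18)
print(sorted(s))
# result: [3, 5, 6, 8]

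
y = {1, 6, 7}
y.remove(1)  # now {6, 7}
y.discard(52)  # {6, 7}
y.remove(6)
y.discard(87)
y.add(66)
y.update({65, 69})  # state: {7, 65, 66, 69}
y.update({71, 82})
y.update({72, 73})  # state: {7, 65, 66, 69, 71, 72, 73, 82}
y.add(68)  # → {7, 65, 66, 68, 69, 71, 72, 73, 82}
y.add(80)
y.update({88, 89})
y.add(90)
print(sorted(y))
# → [7, 65, 66, 68, 69, 71, 72, 73, 80, 82, 88, 89, 90]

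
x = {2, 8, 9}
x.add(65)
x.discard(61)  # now {2, 8, 9, 65}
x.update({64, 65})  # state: {2, 8, 9, 64, 65}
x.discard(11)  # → {2, 8, 9, 64, 65}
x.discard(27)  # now {2, 8, 9, 64, 65}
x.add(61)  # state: {2, 8, 9, 61, 64, 65}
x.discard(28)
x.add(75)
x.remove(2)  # {8, 9, 61, 64, 65, 75}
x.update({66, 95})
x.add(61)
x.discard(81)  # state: {8, 9, 61, 64, 65, 66, 75, 95}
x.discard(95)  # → {8, 9, 61, 64, 65, 66, 75}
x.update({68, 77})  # {8, 9, 61, 64, 65, 66, 68, 75, 77}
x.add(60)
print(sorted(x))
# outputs [8, 9, 60, 61, 64, 65, 66, 68, 75, 77]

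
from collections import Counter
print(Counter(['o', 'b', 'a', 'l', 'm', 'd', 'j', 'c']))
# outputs Counter({'o': 1, 'b': 1, 'a': 1, 'l': 1, 'm': 1, 'd': 1, 'j': 1, 'c': 1})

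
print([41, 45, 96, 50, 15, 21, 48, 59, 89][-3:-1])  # [48, 59]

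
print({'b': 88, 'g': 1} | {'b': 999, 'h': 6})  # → {'b': 999, 'g': 1, 'h': 6}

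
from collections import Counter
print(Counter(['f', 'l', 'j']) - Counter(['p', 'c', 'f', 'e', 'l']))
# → Counter({'j': 1})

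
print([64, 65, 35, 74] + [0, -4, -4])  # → [64, 65, 35, 74, 0, -4, -4]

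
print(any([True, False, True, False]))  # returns True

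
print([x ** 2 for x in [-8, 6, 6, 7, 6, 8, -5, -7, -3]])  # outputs [64, 36, 36, 49, 36, 64, 25, 49, 9]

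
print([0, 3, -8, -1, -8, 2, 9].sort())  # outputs None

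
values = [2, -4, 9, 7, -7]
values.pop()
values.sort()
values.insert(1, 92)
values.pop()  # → 9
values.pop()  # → 7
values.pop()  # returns 2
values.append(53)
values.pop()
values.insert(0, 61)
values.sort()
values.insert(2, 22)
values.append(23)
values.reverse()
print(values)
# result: [23, 92, 22, 61, -4]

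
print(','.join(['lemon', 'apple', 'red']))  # lemon,apple,red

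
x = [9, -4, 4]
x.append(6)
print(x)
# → [9, -4, 4, 6]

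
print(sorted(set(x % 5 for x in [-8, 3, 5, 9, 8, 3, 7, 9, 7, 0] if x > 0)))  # [0, 2, 3, 4]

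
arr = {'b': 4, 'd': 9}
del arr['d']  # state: {'b': 4}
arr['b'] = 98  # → {'b': 98}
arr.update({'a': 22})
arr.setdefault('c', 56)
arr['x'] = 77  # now {'b': 98, 'a': 22, 'c': 56, 'x': 77}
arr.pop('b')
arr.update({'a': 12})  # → {'a': 12, 'c': 56, 'x': 77}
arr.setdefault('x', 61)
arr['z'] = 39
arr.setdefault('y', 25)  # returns 25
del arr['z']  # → {'a': 12, 'c': 56, 'x': 77, 'y': 25}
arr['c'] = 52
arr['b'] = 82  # {'a': 12, 'c': 52, 'x': 77, 'y': 25, 'b': 82}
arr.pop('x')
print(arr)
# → {'a': 12, 'c': 52, 'y': 25, 'b': 82}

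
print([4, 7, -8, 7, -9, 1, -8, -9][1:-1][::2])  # [7, 7, 1]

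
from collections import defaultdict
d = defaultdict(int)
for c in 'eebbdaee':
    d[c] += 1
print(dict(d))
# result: {'e': 4, 'b': 2, 'd': 1, 'a': 1}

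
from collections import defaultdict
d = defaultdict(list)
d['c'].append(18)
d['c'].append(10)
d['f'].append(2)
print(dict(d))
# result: {'c': [18, 10], 'f': [2]}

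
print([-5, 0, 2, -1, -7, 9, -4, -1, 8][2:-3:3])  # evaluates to [2, 9]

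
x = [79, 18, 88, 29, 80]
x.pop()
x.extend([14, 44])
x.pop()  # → 44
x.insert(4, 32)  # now [79, 18, 88, 29, 32, 14]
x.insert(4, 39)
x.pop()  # 14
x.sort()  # [18, 29, 32, 39, 79, 88]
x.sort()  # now [18, 29, 32, 39, 79, 88]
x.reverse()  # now [88, 79, 39, 32, 29, 18]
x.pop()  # 18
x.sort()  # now [29, 32, 39, 79, 88]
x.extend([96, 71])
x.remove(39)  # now [29, 32, 79, 88, 96, 71]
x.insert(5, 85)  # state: [29, 32, 79, 88, 96, 85, 71]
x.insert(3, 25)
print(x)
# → [29, 32, 79, 25, 88, 96, 85, 71]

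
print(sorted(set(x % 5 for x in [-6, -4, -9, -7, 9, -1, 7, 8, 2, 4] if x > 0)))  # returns [2, 3, 4]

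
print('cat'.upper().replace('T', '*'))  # CA*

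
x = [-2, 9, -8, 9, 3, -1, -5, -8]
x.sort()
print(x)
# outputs [-8, -8, -5, -2, -1, 3, 9, 9]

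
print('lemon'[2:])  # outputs mon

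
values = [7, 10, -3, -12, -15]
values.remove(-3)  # [7, 10, -12, -15]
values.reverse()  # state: [-15, -12, 10, 7]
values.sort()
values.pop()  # 10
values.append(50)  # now [-15, -12, 7, 50]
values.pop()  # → 50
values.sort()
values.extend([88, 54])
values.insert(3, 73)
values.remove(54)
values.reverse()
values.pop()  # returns -15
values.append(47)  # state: [88, 73, 7, -12, 47]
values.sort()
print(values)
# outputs [-12, 7, 47, 73, 88]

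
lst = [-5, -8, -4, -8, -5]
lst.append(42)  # [-5, -8, -4, -8, -5, 42]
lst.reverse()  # [42, -5, -8, -4, -8, -5]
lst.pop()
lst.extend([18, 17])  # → [42, -5, -8, -4, -8, 18, 17]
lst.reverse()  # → [17, 18, -8, -4, -8, -5, 42]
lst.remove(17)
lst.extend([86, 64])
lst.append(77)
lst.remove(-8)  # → [18, -4, -8, -5, 42, 86, 64, 77]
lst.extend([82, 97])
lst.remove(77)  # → [18, -4, -8, -5, 42, 86, 64, 82, 97]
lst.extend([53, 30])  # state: [18, -4, -8, -5, 42, 86, 64, 82, 97, 53, 30]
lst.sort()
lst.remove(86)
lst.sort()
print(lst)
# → [-8, -5, -4, 18, 30, 42, 53, 64, 82, 97]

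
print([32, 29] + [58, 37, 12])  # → [32, 29, 58, 37, 12]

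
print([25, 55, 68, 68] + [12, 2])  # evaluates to [25, 55, 68, 68, 12, 2]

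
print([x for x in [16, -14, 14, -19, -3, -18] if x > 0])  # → [16, 14]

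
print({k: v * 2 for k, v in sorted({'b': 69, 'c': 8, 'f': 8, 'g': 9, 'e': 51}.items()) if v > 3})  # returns {'b': 138, 'c': 16, 'e': 102, 'f': 16, 'g': 18}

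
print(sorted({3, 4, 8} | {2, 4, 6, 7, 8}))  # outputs [2, 3, 4, 6, 7, 8]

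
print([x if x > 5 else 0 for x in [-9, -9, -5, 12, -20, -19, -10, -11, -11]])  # [0, 0, 0, 12, 0, 0, 0, 0, 0]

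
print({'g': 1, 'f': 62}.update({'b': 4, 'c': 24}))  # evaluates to None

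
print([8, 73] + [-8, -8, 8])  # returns [8, 73, -8, -8, 8]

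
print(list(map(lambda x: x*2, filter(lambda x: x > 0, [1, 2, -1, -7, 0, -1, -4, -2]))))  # [2, 4]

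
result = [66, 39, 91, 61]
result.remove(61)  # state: [66, 39, 91]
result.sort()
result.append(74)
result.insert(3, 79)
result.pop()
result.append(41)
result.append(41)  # [39, 66, 91, 79, 41, 41]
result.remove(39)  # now [66, 91, 79, 41, 41]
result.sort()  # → [41, 41, 66, 79, 91]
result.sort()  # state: [41, 41, 66, 79, 91]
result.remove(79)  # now [41, 41, 66, 91]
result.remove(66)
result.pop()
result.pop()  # 41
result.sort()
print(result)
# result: [41]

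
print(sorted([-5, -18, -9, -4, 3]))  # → [-18, -9, -5, -4, 3]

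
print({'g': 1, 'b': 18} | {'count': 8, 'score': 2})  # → {'g': 1, 'b': 18, 'count': 8, 'score': 2}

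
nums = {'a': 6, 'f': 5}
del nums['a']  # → {'f': 5}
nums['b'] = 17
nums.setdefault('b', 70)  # 17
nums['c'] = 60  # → {'f': 5, 'b': 17, 'c': 60}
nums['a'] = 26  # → {'f': 5, 'b': 17, 'c': 60, 'a': 26}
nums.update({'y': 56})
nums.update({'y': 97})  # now {'f': 5, 'b': 17, 'c': 60, 'a': 26, 'y': 97}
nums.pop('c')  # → 60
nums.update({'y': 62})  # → {'f': 5, 'b': 17, 'a': 26, 'y': 62}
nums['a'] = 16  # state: {'f': 5, 'b': 17, 'a': 16, 'y': 62}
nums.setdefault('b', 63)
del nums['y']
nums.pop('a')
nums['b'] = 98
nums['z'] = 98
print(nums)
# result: {'f': 5, 'b': 98, 'z': 98}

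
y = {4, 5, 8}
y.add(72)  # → {4, 5, 8, 72}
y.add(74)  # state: {4, 5, 8, 72, 74}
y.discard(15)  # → {4, 5, 8, 72, 74}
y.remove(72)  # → {4, 5, 8, 74}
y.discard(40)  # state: {4, 5, 8, 74}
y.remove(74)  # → {4, 5, 8}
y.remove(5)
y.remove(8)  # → {4}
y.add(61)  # {4, 61}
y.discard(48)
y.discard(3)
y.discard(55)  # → {4, 61}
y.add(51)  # {4, 51, 61}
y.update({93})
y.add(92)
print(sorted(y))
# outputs [4, 51, 61, 92, 93]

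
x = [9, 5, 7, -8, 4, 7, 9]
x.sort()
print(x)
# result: [-8, 4, 5, 7, 7, 9, 9]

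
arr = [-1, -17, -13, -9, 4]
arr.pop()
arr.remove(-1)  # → [-17, -13, -9]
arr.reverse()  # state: [-9, -13, -17]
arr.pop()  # -17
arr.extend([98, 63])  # [-9, -13, 98, 63]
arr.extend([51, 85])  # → [-9, -13, 98, 63, 51, 85]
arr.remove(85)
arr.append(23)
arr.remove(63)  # [-9, -13, 98, 51, 23]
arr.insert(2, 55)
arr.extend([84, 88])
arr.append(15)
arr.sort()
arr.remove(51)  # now [-13, -9, 15, 23, 55, 84, 88, 98]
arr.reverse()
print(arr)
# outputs [98, 88, 84, 55, 23, 15, -9, -13]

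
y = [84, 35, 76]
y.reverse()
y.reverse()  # [84, 35, 76]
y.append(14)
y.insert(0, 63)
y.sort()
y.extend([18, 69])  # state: [14, 35, 63, 76, 84, 18, 69]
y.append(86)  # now [14, 35, 63, 76, 84, 18, 69, 86]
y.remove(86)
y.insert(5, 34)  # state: [14, 35, 63, 76, 84, 34, 18, 69]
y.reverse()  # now [69, 18, 34, 84, 76, 63, 35, 14]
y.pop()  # 14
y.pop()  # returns 35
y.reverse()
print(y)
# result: [63, 76, 84, 34, 18, 69]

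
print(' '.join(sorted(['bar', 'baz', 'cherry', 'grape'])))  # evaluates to bar baz cherry grape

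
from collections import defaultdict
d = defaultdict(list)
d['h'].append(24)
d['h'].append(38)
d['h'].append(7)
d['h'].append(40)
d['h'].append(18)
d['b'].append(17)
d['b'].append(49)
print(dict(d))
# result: {'h': [24, 38, 7, 40, 18], 'b': [17, 49]}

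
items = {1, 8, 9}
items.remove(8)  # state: {1, 9}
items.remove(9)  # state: {1}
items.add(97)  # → {1, 97}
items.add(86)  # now {1, 86, 97}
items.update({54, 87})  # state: {1, 54, 86, 87, 97}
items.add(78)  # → {1, 54, 78, 86, 87, 97}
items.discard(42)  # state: {1, 54, 78, 86, 87, 97}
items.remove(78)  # {1, 54, 86, 87, 97}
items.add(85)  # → {1, 54, 85, 86, 87, 97}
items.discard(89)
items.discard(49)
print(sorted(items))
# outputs [1, 54, 85, 86, 87, 97]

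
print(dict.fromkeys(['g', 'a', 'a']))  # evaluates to {'g': None, 'a': None}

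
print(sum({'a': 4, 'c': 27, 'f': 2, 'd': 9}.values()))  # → 42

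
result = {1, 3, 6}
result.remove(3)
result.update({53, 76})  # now {1, 6, 53, 76}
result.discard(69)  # {1, 6, 53, 76}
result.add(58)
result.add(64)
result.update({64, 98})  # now {1, 6, 53, 58, 64, 76, 98}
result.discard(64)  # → {1, 6, 53, 58, 76, 98}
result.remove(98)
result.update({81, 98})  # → {1, 6, 53, 58, 76, 81, 98}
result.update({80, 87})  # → {1, 6, 53, 58, 76, 80, 81, 87, 98}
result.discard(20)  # {1, 6, 53, 58, 76, 80, 81, 87, 98}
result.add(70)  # {1, 6, 53, 58, 70, 76, 80, 81, 87, 98}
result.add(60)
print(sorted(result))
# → [1, 6, 53, 58, 60, 70, 76, 80, 81, 87, 98]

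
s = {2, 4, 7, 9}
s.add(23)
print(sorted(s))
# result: [2, 4, 7, 9, 23]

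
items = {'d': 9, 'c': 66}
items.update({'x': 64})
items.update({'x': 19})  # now {'d': 9, 'c': 66, 'x': 19}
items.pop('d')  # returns 9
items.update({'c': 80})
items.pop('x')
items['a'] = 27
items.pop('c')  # 80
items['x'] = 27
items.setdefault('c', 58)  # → 58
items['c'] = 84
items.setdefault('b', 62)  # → 62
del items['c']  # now {'a': 27, 'x': 27, 'b': 62}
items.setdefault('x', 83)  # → 27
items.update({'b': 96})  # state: {'a': 27, 'x': 27, 'b': 96}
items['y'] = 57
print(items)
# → {'a': 27, 'x': 27, 'b': 96, 'y': 57}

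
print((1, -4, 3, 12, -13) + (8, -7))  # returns (1, -4, 3, 12, -13, 8, -7)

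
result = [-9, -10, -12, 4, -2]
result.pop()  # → -2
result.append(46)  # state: [-9, -10, -12, 4, 46]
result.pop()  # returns 46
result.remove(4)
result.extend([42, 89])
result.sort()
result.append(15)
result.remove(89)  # [-12, -10, -9, 42, 15]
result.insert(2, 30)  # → [-12, -10, 30, -9, 42, 15]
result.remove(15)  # [-12, -10, 30, -9, 42]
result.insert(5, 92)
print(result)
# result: [-12, -10, 30, -9, 42, 92]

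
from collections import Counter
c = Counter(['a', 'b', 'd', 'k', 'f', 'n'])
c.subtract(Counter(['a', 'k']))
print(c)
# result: Counter({'b': 1, 'd': 1, 'f': 1, 'n': 1, 'a': 0, 'k': 0})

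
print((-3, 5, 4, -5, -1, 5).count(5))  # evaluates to 2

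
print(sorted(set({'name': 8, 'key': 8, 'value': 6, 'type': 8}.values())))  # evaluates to [6, 8]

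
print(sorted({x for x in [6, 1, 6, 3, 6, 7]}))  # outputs [1, 3, 6, 7]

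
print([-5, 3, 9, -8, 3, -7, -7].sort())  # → None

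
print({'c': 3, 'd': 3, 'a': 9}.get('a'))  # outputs 9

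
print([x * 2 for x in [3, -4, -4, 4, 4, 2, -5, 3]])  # [6, -8, -8, 8, 8, 4, -10, 6]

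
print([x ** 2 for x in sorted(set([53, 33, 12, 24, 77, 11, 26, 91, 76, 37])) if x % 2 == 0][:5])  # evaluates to [144, 576, 676, 5776]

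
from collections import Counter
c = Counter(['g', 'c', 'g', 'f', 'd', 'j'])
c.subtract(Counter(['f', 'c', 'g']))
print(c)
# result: Counter({'g': 1, 'd': 1, 'j': 1, 'c': 0, 'f': 0})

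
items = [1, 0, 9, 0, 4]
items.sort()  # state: [0, 0, 1, 4, 9]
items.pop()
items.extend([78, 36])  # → [0, 0, 1, 4, 78, 36]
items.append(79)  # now [0, 0, 1, 4, 78, 36, 79]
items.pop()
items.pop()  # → 36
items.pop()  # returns 78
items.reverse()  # [4, 1, 0, 0]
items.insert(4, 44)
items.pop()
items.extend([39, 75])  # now [4, 1, 0, 0, 39, 75]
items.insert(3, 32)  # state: [4, 1, 0, 32, 0, 39, 75]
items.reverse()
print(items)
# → [75, 39, 0, 32, 0, 1, 4]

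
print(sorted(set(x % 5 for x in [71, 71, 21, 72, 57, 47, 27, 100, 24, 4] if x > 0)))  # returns [0, 1, 2, 4]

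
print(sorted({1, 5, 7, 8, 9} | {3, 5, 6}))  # [1, 3, 5, 6, 7, 8, 9]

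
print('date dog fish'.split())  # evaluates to ['date', 'dog', 'fish']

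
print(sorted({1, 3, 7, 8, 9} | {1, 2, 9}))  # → [1, 2, 3, 7, 8, 9]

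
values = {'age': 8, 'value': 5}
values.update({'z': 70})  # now {'age': 8, 'value': 5, 'z': 70}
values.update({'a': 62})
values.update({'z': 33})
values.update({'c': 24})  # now {'age': 8, 'value': 5, 'z': 33, 'a': 62, 'c': 24}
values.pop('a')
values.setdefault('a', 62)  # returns 62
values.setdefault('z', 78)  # 33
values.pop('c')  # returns 24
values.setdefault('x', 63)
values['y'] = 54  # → {'age': 8, 'value': 5, 'z': 33, 'a': 62, 'x': 63, 'y': 54}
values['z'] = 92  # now {'age': 8, 'value': 5, 'z': 92, 'a': 62, 'x': 63, 'y': 54}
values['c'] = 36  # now {'age': 8, 'value': 5, 'z': 92, 'a': 62, 'x': 63, 'y': 54, 'c': 36}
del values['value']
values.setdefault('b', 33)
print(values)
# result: {'age': 8, 'z': 92, 'a': 62, 'x': 63, 'y': 54, 'c': 36, 'b': 33}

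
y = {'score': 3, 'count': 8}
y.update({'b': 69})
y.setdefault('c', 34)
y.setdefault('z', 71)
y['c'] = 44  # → {'score': 3, 'count': 8, 'b': 69, 'c': 44, 'z': 71}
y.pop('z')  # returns 71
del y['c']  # {'score': 3, 'count': 8, 'b': 69}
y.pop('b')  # 69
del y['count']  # {'score': 3}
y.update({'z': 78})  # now {'score': 3, 'z': 78}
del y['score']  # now {'z': 78}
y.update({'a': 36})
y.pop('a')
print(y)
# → {'z': 78}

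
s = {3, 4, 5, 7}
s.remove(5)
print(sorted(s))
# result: [3, 4, 7]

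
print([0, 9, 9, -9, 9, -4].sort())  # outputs None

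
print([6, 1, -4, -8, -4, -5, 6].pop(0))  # 6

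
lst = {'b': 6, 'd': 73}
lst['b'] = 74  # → {'b': 74, 'd': 73}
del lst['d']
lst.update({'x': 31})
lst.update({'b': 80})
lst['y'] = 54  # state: {'b': 80, 'x': 31, 'y': 54}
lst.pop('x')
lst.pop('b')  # 80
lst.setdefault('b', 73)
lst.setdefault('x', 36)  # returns 36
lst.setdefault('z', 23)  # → 23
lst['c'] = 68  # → {'y': 54, 'b': 73, 'x': 36, 'z': 23, 'c': 68}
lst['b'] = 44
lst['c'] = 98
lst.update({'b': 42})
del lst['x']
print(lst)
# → {'y': 54, 'b': 42, 'z': 23, 'c': 98}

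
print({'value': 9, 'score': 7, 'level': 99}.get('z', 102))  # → 102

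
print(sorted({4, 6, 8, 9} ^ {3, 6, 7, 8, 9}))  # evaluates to [3, 4, 7]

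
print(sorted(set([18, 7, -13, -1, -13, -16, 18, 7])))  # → [-16, -13, -1, 7, 18]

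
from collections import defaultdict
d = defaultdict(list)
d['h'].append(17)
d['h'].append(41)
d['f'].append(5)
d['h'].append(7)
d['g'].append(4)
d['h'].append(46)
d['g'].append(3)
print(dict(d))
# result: {'h': [17, 41, 7, 46], 'f': [5], 'g': [4, 3]}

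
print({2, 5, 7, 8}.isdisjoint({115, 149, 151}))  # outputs True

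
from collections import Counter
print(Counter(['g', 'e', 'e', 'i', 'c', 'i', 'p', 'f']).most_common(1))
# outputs [('e', 2)]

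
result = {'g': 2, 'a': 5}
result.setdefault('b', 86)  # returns 86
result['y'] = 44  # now {'g': 2, 'a': 5, 'b': 86, 'y': 44}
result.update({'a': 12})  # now {'g': 2, 'a': 12, 'b': 86, 'y': 44}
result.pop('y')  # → 44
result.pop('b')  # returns 86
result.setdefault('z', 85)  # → 85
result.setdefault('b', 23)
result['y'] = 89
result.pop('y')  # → 89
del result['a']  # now {'g': 2, 'z': 85, 'b': 23}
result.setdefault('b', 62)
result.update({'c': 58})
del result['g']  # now {'z': 85, 'b': 23, 'c': 58}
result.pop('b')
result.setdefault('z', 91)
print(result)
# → {'z': 85, 'c': 58}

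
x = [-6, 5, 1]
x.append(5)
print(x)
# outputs [-6, 5, 1, 5]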